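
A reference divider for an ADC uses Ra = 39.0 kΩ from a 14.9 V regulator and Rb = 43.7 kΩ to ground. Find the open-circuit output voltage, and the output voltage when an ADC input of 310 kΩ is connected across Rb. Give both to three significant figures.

Unloaded: 7.87 V; loaded: 7.38 V

Open-circuit: V = 14.9 × 43.7/(39.0 + 43.7) = 7.87 V.
With the load, Rb becomes Rb‖R_L = 38.30 kΩ, so V = 14.9 × 38.30/77.30 = 7.38 V.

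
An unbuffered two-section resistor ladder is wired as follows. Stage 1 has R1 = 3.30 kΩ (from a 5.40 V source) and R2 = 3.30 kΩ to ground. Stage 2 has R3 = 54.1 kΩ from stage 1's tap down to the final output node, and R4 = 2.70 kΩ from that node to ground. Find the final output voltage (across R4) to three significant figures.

V_out ≈ 0.125 V

Stage 2 presents R3+R4 = 56.80 kΩ as a load on stage 1's tap.
Stage 1's lower leg becomes R2‖(R3+R4) = 3.119 kΩ, so V_mid = 5.40 × 3.119/6.419 = 2.624 V.
Stage 2 is itself unloaded: V_out = V_mid × R4/(R3+R4) = 2.624 × 2.70/56.80 = 0.125 V.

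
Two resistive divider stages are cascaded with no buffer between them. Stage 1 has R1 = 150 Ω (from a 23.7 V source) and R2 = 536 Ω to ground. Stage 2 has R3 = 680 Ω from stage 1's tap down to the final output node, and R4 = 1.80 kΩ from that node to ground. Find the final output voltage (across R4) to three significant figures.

Stage 2 presents R3+R4 = 2480 Ω as a load on stage 1's tap.
Stage 1's lower leg becomes R2‖(R3+R4) = 440.7 Ω, so V_mid = 23.7 × 440.7/590.7 = 17.68 V.
Stage 2 is itself unloaded: V_out = V_mid × R4/(R3+R4) = 17.68 × 1800/2480 = 12.8 V.

V_out ≈ 12.8 V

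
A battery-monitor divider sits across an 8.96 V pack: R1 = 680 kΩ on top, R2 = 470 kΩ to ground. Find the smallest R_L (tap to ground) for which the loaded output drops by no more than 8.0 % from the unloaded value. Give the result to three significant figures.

R_L(min) ≈ 3.20 MΩ

Output resistance R_th = R1‖R2 = (680 × 470)/1150 = 277.9 kΩ.
The fractional drop is R_th/(R_th + R_L); requiring this ≤ 0.0800 gives R_L ≥ R_th(1/0.0800 − 1) = 277.9 × 11.50 = 3.20 MΩ.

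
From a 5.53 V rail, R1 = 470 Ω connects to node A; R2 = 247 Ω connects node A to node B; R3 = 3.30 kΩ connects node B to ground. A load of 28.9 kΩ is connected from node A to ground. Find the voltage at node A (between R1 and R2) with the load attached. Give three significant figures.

V ≈ 4.81 V

Below node A the series string R2+R3 = 3547 Ω sits in parallel with the 28900 Ω load: 3159 Ω.
V_A = 5.53 × 3159/(470 + 3159) = 4.81 V.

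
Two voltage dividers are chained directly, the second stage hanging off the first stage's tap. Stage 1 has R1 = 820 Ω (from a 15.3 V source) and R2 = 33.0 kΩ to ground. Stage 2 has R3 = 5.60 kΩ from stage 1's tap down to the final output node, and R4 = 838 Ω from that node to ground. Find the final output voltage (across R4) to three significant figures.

Stage 2 presents R3+R4 = 6438 Ω as a load on stage 1's tap.
Stage 1's lower leg becomes R2‖(R3+R4) = 5387 Ω, so V_mid = 15.3 × 5387/6207 = 13.28 V.
Stage 2 is itself unloaded: V_out = V_mid × R4/(R3+R4) = 13.28 × 838/6438 = 1.73 V.

V_out ≈ 1.73 V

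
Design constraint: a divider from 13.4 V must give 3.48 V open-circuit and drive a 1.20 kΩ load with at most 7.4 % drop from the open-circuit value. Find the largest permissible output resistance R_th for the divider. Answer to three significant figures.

Loading drop = R_th/(R_th + R_L) ≤ 0.0740, so R_th ≤ R_L · ε/(1−ε) = 1.20 kΩ × 0.0740/0.9260 = 95.9 Ω.

R_th ≤ 95.9 Ω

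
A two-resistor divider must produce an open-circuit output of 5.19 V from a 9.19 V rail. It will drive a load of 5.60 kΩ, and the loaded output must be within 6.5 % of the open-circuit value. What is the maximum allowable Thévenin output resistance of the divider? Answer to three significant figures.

Loading drop = R_th/(R_th + R_L) ≤ 0.0650, so R_th ≤ R_L · ε/(1−ε) = 5.60 kΩ × 0.0650/0.9350 = 389 Ω.
(Any R1, R2 with R2/(R1+R2) = 0.565 and R1‖R2 ≤ 389 Ω will meet the spec.)

R_th ≤ 389 Ω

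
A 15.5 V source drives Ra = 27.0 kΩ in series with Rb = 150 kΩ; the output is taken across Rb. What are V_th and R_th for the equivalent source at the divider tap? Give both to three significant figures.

V_th = 13.1 V, R_th = 22.9 kΩ

V_th is the open-circuit tap voltage: 15.5 × 150/(27.0 + 150) = 13.1 V.
With the supply zeroed, Ra and Rb appear in parallel from the tap: R_th = Ra‖Rb = (27.0 × 150)/177.0 = 22.9 kΩ.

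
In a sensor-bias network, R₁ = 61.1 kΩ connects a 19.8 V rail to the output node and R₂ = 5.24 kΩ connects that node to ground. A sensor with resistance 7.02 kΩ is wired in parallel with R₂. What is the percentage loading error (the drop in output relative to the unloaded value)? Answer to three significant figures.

40.7 %

Unloaded V = 19.8 × 5.24/66.34 = 1.564 V.
Loaded: R₂‖R_L = 3.000 kΩ, giving V = 19.8 × 3.000/64.10 = 0.9268 V.
Drop = (1.564 − 0.9268) / 1.564 = 40.7 %.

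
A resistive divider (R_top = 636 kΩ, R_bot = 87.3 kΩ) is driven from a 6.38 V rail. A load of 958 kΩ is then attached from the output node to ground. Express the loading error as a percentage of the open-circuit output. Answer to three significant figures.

The divider's output (Thévenin) resistance is R_top‖R_bot = 76.76 kΩ.
Fractional drop under load = R_th/(R_th + R_L) = 76.76 / (76.76 + 958) = 0.07418.
So the output falls by 7.42 %.

7.42 %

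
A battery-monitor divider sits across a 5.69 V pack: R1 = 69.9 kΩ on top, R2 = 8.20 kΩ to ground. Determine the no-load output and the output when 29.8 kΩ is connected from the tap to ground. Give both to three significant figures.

Unloaded: 0.597 V; loaded: 0.479 V

Open-circuit: V = 5.69 × 8.20/(69.9 + 8.20) = 0.597 V.
With the load, R2 becomes R2‖R_L = 6.431 kΩ, so V = 5.69 × 6.431/76.33 = 0.479 V.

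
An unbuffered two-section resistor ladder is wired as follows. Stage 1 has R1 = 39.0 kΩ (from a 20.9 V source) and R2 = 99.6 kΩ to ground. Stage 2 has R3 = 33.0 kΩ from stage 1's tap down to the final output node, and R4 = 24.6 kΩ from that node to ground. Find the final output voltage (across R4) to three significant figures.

V_out ≈ 4.31 V

Stage 2 presents R3+R4 = 57.60 kΩ as a load on stage 1's tap.
Stage 1's lower leg becomes R2‖(R3+R4) = 36.49 kΩ, so V_mid = 20.9 × 36.49/75.49 = 10.10 V.
Stage 2 is itself unloaded: V_out = V_mid × R4/(R3+R4) = 10.10 × 24.6/57.60 = 4.31 V.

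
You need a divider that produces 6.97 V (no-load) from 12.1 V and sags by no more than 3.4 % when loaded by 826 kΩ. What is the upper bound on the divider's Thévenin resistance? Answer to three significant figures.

R_th ≤ 29.1 kΩ

Loading drop = R_th/(R_th + R_L) ≤ 0.0340, so R_th ≤ R_L · ε/(1−ε) = 826 kΩ × 0.0340/0.9660 = 29.1 kΩ.
(Any R1, R2 with R2/(R1+R2) = 0.576 and R1‖R2 ≤ 29.1 kΩ will meet the spec.)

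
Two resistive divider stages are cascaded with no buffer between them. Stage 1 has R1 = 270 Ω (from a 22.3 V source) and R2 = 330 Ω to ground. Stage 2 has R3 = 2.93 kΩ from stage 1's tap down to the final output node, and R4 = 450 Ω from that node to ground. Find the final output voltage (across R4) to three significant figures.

Stage 2 presents R3+R4 = 3380 Ω as a load on stage 1's tap.
Stage 1's lower leg becomes R2‖(R3+R4) = 300.6 Ω, so V_mid = 22.3 × 300.6/570.6 = 11.75 V.
Stage 2 is itself unloaded: V_out = V_mid × R4/(R3+R4) = 11.75 × 450/3380 = 1.56 V.

V_out ≈ 1.56 V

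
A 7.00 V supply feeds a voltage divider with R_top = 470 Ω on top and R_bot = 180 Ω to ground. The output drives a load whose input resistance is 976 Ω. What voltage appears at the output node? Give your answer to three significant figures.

V_out ≈ 1.71 V

The load sits in parallel with R_bot: R_bot‖R_L = (180 × 976) / (180 + 976) = 152.0 Ω.
V_out = 7.00 × 152.0 / (470 + 152.0) = 7.00 × 152.0/622.0 = 1.71 V.
(Unloaded it would have been 1.94 V.)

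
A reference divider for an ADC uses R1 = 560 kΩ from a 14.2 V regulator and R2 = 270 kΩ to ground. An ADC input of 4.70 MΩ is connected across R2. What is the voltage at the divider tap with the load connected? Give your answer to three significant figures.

The load sits in parallel with R2: R2‖R_L = (270 × 4700) / (270 + 4700) = 255.3 kΩ.
V_out = 14.2 × 255.3 / (560 + 255.3) = 14.2 × 255.3/815.3 = 4.45 V.
(Unloaded it would have been 4.62 V.)

V_out ≈ 4.45 V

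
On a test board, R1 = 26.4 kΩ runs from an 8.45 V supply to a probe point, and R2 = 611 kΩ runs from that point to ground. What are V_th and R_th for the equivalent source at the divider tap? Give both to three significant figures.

V_th is the open-circuit tap voltage: 8.45 × 611/(26.4 + 611) = 8.10 V.
With the supply zeroed, R1 and R2 appear in parallel from the tap: R_th = R1‖R2 = (26.4 × 611)/637.4 = 25.3 kΩ.

V_th = 8.10 V, R_th = 25.3 kΩ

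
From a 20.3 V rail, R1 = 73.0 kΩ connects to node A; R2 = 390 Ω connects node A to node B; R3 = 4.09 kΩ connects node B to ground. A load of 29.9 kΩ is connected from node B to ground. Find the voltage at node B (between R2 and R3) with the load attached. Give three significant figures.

At node B, R3 is in parallel with the load: R3‖R_L = 3598 Ω.
Below node A the resistance is R2 + (R3‖R_L) = 3988 Ω, so V_A = 20.3 × 3988/76990 = 1.052 V.
Then V_B = V_A × (R3‖R_L)/(R2 + R3‖R_L) = 1.052 × 3598/3988 = 0.949 V.

V ≈ 0.949 V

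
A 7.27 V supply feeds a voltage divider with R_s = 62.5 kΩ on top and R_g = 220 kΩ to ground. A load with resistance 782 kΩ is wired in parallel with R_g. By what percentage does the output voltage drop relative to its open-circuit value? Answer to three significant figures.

The divider's output (Thévenin) resistance is R_s‖R_g = 48.67 kΩ.
Fractional drop under load = R_th/(R_th + R_L) = 48.67 / (48.67 + 782) = 0.05859.
So the output falls by 5.86 %.

5.86 %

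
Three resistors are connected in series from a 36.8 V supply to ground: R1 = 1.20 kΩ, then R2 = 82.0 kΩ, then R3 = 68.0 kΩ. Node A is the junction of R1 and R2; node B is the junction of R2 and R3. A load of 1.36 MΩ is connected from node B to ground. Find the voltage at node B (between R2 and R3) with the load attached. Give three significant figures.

At node B, R3 is in parallel with the load: R3‖R_L = 64.76 kΩ.
Below node A the resistance is R2 + (R3‖R_L) = 146.8 kΩ, so V_A = 36.8 × 146.8/148.0 = 36.50 V.
Then V_B = V_A × (R3‖R_L)/(R2 + R3‖R_L) = 36.50 × 64.76/146.8 = 16.1 V.

V ≈ 16.1 V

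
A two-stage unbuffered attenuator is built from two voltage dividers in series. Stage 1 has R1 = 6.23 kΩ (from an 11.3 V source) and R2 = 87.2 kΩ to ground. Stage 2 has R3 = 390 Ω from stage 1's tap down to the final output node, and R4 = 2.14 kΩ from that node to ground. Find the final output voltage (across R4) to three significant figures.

Stage 2 presents R3+R4 = 2530 Ω as a load on stage 1's tap.
Stage 1's lower leg becomes R2‖(R3+R4) = 2459 Ω, so V_mid = 11.3 × 2459/8689 = 3.198 V.
Stage 2 is itself unloaded: V_out = V_mid × R4/(R3+R4) = 3.198 × 2140/2530 = 2.70 V.

V_out ≈ 2.70 V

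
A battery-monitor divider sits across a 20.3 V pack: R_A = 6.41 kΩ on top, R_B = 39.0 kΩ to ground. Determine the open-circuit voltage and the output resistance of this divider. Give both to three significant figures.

V_th is the open-circuit tap voltage: 20.3 × 39.0/(6.41 + 39.0) = 17.4 V.
With the supply zeroed, R_A and R_B appear in parallel from the tap: R_th = R_A‖R_B = (6.41 × 39.0)/45.41 = 5.51 kΩ.

V_th = 17.4 V, R_th = 5.51 kΩ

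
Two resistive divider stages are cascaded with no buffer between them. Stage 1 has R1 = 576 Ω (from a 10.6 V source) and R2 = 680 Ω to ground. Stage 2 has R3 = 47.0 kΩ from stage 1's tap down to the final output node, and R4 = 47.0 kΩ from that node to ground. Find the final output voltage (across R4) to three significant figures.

V_out ≈ 2.86 V

Stage 2 presents R3+R4 = 94000 Ω as a load on stage 1's tap.
Stage 1's lower leg becomes R2‖(R3+R4) = 675.1 Ω, so V_mid = 10.6 × 675.1/1251 = 5.720 V.
Stage 2 is itself unloaded: V_out = V_mid × R4/(R3+R4) = 5.720 × 47000/94000 = 2.86 V.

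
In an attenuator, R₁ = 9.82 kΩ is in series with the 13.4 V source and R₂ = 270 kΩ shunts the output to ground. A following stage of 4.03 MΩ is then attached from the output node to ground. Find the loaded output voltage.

The load sits in parallel with R₂: R₂‖R_L = (270 × 4030) / (270 + 4030) = 253.0 kΩ.
V_out = 13.4 × 253.0 / (9.82 + 253.0) = 13.4 × 253.0/262.9 = 12.9 V.

V_out ≈ 12.9 V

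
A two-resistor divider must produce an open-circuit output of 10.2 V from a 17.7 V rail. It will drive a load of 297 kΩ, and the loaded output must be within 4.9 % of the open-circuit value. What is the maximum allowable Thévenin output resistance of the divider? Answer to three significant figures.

R_th ≤ 15.3 kΩ

Loading drop = R_th/(R_th + R_L) ≤ 0.0490, so R_th ≤ R_L · ε/(1−ε) = 297 kΩ × 0.0490/0.9510 = 15.3 kΩ.
(Any R1, R2 with R2/(R1+R2) = 0.576 and R1‖R2 ≤ 15.3 kΩ will meet the spec.)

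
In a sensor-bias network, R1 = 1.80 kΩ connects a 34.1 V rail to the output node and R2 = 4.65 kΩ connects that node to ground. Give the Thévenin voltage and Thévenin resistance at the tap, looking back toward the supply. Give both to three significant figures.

V_th is the open-circuit tap voltage: 34.1 × 4.65/(1.80 + 4.65) = 24.6 V.
With the supply zeroed, R1 and R2 appear in parallel from the tap: R_th = R1‖R2 = (1.80 × 4.65)/6.450 = 1.30 kΩ.

V_th = 24.6 V, R_th = 1.30 kΩ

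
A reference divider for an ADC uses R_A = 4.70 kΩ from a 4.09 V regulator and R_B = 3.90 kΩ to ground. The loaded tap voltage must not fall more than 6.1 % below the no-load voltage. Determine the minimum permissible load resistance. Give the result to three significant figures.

Output resistance R_th = R_A‖R_B = (4.70 × 3.90)/8.600 = 2.131 kΩ.
The fractional drop is R_th/(R_th + R_L); requiring this ≤ 0.0610 gives R_L ≥ R_th(1/0.0610 − 1) = 2.131 × 15.39 = 32.8 kΩ.

R_L(min) ≈ 32.8 kΩ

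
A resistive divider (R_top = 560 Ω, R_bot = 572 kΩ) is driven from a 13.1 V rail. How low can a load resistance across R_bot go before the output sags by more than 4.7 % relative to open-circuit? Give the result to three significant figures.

R_L(min) ≈ 11.3 kΩ

Output resistance R_th = R_top‖R_bot = (560 × 572000)/572600 = 559.5 Ω.
The fractional drop is R_th/(R_th + R_L); requiring this ≤ 0.0470 gives R_L ≥ R_th(1/0.0470 − 1) = 559.5 × 20.28 = 11.3 kΩ.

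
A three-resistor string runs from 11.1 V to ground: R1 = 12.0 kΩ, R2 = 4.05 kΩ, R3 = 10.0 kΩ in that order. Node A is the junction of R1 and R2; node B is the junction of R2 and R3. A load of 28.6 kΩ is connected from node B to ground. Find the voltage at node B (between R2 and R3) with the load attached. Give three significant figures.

At node B, R3 is in parallel with the load: R3‖R_L = 7.409 kΩ.
Below node A the resistance is R2 + (R3‖R_L) = 11.46 kΩ, so V_A = 11.1 × 11.46/23.46 = 5.422 V.
Then V_B = V_A × (R3‖R_L)/(R2 + R3‖R_L) = 5.422 × 7.409/11.46 = 3.51 V.

V ≈ 3.51 V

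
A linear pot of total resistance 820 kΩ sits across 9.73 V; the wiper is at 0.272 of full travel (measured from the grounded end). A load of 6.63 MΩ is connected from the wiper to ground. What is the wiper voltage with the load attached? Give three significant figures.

The wiper splits the pot into (1−α)R = 597.0 kΩ above and αR = 223.0 kΩ below.
Lower section ‖ load = 215.8 kΩ.
V_wiper = 9.73 × 215.8/(597.0 + 215.8) = 2.58 V.

V ≈ 2.58 V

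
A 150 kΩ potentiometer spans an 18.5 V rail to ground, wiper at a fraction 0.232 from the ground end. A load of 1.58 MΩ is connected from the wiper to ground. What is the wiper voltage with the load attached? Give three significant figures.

The wiper splits the pot into (1−α)R = 115.2 kΩ above and αR = 34.80 kΩ below.
Lower section ‖ load = 34.05 kΩ.
V_wiper = 18.5 × 34.05/(115.2 + 34.05) = 4.22 V.

V ≈ 4.22 V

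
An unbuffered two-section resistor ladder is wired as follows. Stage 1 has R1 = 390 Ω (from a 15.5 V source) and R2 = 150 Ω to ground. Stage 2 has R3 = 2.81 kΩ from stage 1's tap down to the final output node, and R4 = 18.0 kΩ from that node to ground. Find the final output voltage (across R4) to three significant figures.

Stage 2 presents R3+R4 = 20810 Ω as a load on stage 1's tap.
Stage 1's lower leg becomes R2‖(R3+R4) = 148.9 Ω, so V_mid = 15.5 × 148.9/538.9 = 4.283 V.
Stage 2 is itself unloaded: V_out = V_mid × R4/(R3+R4) = 4.283 × 18000/20810 = 3.70 V.

V_out ≈ 3.70 V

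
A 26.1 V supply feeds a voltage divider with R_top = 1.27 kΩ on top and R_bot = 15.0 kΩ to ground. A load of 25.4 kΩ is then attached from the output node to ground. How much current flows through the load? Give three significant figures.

R_bot‖R_L = 9.431 kΩ; V_out = 26.1 × 9.431/10.70 = 23.00 V.
I_L = V_out / R_L = 23.00 / 25.4 kΩ = 0.906 mA.

I_L ≈ 0.906 mA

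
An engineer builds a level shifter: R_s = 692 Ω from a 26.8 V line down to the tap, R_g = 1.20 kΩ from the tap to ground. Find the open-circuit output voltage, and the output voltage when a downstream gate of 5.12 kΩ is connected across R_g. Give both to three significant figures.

Open-circuit: V = 26.8 × 1200/(692 + 1200) = 17.0 V.
With the load, R_g becomes R_g‖R_L = 972.2 Ω, so V = 26.8 × 972.2/1664 = 15.7 V.

Unloaded: 17.0 V; loaded: 15.7 V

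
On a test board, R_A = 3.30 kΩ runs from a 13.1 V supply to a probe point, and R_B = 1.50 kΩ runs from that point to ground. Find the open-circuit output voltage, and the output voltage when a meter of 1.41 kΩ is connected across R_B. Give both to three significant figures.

Open-circuit: V = 13.1 × 1.50/(3.30 + 1.50) = 4.09 V.
With the load, R_B becomes R_B‖R_L = 0.7268 kΩ, so V = 13.1 × 0.7268/4.027 = 2.36 V.

Unloaded: 4.09 V; loaded: 2.36 V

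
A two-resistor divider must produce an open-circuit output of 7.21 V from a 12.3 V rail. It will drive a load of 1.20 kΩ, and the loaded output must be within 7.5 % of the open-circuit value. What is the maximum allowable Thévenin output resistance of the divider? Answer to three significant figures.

Loading drop = R_th/(R_th + R_L) ≤ 0.0750, so R_th ≤ R_L · ε/(1−ε) = 1.20 kΩ × 0.0750/0.9250 = 97.3 Ω.

R_th ≤ 97.3 Ω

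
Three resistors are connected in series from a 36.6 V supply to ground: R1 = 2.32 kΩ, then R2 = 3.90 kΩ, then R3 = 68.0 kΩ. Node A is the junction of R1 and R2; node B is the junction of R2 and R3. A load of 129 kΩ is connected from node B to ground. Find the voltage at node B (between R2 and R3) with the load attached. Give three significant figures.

At node B, R3 is in parallel with the load: R3‖R_L = 44.53 kΩ.
Below node A the resistance is R2 + (R3‖R_L) = 48.43 kΩ, so V_A = 36.6 × 48.43/50.75 = 34.93 V.
Then V_B = V_A × (R3‖R_L)/(R2 + R3‖R_L) = 34.93 × 44.53/48.43 = 32.1 V.

V ≈ 32.1 V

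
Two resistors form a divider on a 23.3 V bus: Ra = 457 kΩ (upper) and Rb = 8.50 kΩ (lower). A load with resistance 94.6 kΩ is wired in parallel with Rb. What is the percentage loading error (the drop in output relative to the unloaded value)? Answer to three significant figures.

The divider's output (Thévenin) resistance is Ra‖Rb = 8.345 kΩ.
Fractional drop under load = R_th/(R_th + R_L) = 8.345 / (8.345 + 94.6) = 0.08106.
So the output falls by 8.11 %.

8.11 %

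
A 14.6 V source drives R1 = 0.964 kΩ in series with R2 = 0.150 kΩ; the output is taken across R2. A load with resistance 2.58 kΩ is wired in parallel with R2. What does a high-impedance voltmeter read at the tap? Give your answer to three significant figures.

V_out ≈ 1.87 V

The load sits in parallel with R2: R2‖R_L = (150 × 2580) / (150 + 2580) = 141.8 Ω.
V_out = 14.6 × 141.8 / (964 + 141.8) = 14.6 × 141.8/1106 = 1.87 V.
(Unloaded it would have been 1.97 V.)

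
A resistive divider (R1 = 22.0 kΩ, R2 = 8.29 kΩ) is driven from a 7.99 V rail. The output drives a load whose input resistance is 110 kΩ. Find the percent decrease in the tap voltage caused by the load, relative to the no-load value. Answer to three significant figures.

5.19 %

The divider's output (Thévenin) resistance is R1‖R2 = 6.021 kΩ.
Fractional drop under load = R_th/(R_th + R_L) = 6.021 / (6.021 + 110) = 0.05190.
So the output falls by 5.19 %.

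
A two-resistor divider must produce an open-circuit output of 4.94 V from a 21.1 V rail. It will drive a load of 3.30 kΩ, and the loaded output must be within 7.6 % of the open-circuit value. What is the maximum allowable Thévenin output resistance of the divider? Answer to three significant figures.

R_th ≤ 271 Ω

Loading drop = R_th/(R_th + R_L) ≤ 0.0760, so R_th ≤ R_L · ε/(1−ε) = 3.30 kΩ × 0.0760/0.9240 = 271 Ω.
(Any R1, R2 with R2/(R1+R2) = 0.234 and R1‖R2 ≤ 271 Ω will meet the spec.)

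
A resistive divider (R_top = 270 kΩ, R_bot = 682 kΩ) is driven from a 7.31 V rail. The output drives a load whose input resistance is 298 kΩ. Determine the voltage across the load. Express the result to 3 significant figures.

V_out ≈ 3.18 V

The load sits in parallel with R_bot: R_bot‖R_L = (682 × 298) / (682 + 298) = 207.4 kΩ.
V_out = 7.31 × 207.4 / (270 + 207.4) = 7.31 × 207.4/477.4 = 3.18 V.
(Unloaded it would have been 5.24 V.)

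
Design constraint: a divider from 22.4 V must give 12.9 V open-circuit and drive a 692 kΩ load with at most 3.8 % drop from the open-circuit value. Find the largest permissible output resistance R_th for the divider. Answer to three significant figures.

R_th ≤ 27.3 kΩ

Loading drop = R_th/(R_th + R_L) ≤ 0.0380, so R_th ≤ R_L · ε/(1−ε) = 692 kΩ × 0.0380/0.9620 = 27.3 kΩ.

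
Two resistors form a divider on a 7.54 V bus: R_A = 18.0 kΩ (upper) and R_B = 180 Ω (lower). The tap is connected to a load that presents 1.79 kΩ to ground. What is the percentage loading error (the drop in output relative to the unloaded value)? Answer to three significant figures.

9.05 %

Unloaded V = 7.54 × 180/18180 = 0.074653 V.
Loaded: R_B‖R_L = 163.6 Ω, giving V = 7.54 × 163.6/18160 = 0.067894 V.
Drop = (0.074653 − 0.067894) / 0.074653 = 9.05 %.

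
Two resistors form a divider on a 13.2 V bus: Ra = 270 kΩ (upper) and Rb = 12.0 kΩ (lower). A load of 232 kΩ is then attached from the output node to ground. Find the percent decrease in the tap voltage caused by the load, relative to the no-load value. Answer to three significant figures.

4.72 %

The divider's output (Thévenin) resistance is Ra‖Rb = 11.49 kΩ.
Fractional drop under load = R_th/(R_th + R_L) = 11.49 / (11.49 + 232) = 0.04719.
So the output falls by 4.72 %.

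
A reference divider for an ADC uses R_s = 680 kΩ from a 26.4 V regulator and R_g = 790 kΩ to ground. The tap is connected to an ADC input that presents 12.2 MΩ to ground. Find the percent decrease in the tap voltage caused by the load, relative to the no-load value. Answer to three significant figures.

The divider's output (Thévenin) resistance is R_s‖R_g = 365.4 kΩ.
Fractional drop under load = R_th/(R_th + R_L) = 365.4 / (365.4 + 12200) = 0.02908.
So the output falls by 2.91 %.

2.91 %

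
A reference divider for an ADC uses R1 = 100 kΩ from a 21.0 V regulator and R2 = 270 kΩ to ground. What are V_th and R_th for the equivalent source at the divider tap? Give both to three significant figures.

V_th is the open-circuit tap voltage: 21.0 × 270/(100 + 270) = 15.3 V.
With the supply zeroed, R1 and R2 appear in parallel from the tap: R_th = R1‖R2 = (100 × 270)/370.0 = 73.0 kΩ.

V_th = 15.3 V, R_th = 73.0 kΩ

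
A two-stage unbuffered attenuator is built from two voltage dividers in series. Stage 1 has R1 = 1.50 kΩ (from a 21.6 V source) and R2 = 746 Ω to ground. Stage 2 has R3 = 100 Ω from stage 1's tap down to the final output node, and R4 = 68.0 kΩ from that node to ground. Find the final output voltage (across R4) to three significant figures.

V_out ≈ 7.11 V

Stage 2 presents R3+R4 = 68100 Ω as a load on stage 1's tap.
Stage 1's lower leg becomes R2‖(R3+R4) = 737.9 Ω, so V_mid = 21.6 × 737.9/2238 = 7.122 V.
Stage 2 is itself unloaded: V_out = V_mid × R4/(R3+R4) = 7.122 × 68000/68100 = 7.11 V.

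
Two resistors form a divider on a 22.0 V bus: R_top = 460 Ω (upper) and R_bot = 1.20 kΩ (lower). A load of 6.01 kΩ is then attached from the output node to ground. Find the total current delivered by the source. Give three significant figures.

I ≈ 15.1 mA

R_bot‖R_L = 1000 Ω, so the source sees R_top + R_bot‖R_L = 1460 Ω.
I = 22.0 V / 1460 Ω = 15.1 mA.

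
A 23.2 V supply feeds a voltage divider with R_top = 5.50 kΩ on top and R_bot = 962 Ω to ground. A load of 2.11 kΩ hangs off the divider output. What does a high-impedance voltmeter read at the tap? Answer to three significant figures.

The load sits in parallel with R_bot: R_bot‖R_L = (962 × 2110) / (962 + 2110) = 660.7 Ω.
V_out = 23.2 × 660.7 / (5500 + 660.7) = 23.2 × 660.7/6161 = 2.49 V.

V_out ≈ 2.49 V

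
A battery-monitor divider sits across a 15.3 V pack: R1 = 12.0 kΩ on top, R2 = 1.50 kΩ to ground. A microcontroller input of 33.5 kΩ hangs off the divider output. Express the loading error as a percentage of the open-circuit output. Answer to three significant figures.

The divider's output (Thévenin) resistance is R1‖R2 = 1.333 kΩ.
Fractional drop under load = R_th/(R_th + R_L) = 1.333 / (1.333 + 33.5) = 0.03828.
So the output falls by 3.83 %.

3.83 %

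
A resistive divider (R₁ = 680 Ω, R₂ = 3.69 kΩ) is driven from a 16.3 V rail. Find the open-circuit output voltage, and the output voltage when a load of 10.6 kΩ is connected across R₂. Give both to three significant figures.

Open-circuit: V = 16.3 × 3690/(680 + 3690) = 13.8 V.
With the load, R₂ becomes R₂‖R_L = 2737 Ω, so V = 16.3 × 2737/3417 = 13.1 V.

Unloaded: 13.8 V; loaded: 13.1 V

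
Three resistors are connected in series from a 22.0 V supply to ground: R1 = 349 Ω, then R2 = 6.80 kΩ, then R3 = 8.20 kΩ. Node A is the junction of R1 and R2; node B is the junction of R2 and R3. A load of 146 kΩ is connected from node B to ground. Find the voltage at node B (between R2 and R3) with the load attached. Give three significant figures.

V ≈ 11.5 V

At node B, R3 is in parallel with the load: R3‖R_L = 7764 Ω.
Below node A the resistance is R2 + (R3‖R_L) = 14560 Ω, so V_A = 22.0 × 14560/14910 = 21.49 V.
Then V_B = V_A × (R3‖R_L)/(R2 + R3‖R_L) = 21.49 × 7764/14560 = 11.5 V.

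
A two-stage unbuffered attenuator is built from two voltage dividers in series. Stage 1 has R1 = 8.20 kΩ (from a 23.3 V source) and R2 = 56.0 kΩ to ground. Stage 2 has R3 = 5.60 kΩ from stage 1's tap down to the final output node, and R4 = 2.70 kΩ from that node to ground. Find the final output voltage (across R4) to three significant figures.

V_out ≈ 3.55 V

Stage 2 presents R3+R4 = 8.300 kΩ as a load on stage 1's tap.
Stage 1's lower leg becomes R2‖(R3+R4) = 7.229 kΩ, so V_mid = 23.3 × 7.229/15.43 = 10.92 V.
Stage 2 is itself unloaded: V_out = V_mid × R4/(R3+R4) = 10.92 × 2.70/8.300 = 3.55 V.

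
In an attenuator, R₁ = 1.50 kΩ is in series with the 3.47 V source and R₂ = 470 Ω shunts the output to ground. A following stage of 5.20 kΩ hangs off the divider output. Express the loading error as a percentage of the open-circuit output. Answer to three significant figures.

The divider's output (Thévenin) resistance is R₁‖R₂ = 357.9 Ω.
Fractional drop under load = R_th/(R_th + R_L) = 357.9 / (357.9 + 5200) = 0.06439.
So the output falls by 6.44 %.

6.44 %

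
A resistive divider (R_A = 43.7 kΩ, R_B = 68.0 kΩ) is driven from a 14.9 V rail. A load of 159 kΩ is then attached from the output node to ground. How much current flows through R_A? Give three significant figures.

R_B‖R_L = 47.63 kΩ, so the source sees R_A + R_B‖R_L = 91.33 kΩ.
I = 14.9 V / 91.33 kΩ = 0.163 mA.

I ≈ 0.163 mA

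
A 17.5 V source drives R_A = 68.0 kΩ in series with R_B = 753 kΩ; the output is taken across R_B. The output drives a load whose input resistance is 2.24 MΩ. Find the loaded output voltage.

The load sits in parallel with R_B: R_B‖R_L = (753 × 2240) / (753 + 2240) = 563.6 kΩ.
V_out = 17.5 × 563.6 / (68.0 + 563.6) = 17.5 × 563.6/631.6 = 15.6 V.
(Unloaded it would have been 16.1 V.)

V_out ≈ 15.6 V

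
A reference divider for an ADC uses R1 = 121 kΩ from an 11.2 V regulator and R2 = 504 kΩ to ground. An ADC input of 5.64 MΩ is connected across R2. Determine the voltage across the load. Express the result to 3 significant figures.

V_out ≈ 8.88 V

The load sits in parallel with R2: R2‖R_L = (504 × 5640) / (504 + 5640) = 462.7 kΩ.
V_out = 11.2 × 462.7 / (121 + 462.7) = 11.2 × 462.7/583.7 = 8.88 V.
(Unloaded it would have been 9.03 V.)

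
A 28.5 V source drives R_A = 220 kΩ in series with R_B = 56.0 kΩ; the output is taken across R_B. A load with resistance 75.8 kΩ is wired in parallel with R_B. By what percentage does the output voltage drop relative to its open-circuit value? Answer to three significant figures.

The divider's output (Thévenin) resistance is R_A‖R_B = 44.64 kΩ.
Fractional drop under load = R_th/(R_th + R_L) = 44.64 / (44.64 + 75.8) = 0.3706.
So the output falls by 37.1 %.

37.1 %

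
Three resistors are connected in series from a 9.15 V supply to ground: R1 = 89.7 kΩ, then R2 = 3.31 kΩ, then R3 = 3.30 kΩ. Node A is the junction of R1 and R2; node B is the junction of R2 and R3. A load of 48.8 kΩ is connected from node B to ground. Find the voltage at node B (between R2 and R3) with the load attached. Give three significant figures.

At node B, R3 is in parallel with the load: R3‖R_L = 3.091 kΩ.
Below node A the resistance is R2 + (R3‖R_L) = 6.401 kΩ, so V_A = 9.15 × 6.401/96.10 = 0.6095 V.
Then V_B = V_A × (R3‖R_L)/(R2 + R3‖R_L) = 0.6095 × 3.091/6.401 = 0.294 V.

V ≈ 0.294 V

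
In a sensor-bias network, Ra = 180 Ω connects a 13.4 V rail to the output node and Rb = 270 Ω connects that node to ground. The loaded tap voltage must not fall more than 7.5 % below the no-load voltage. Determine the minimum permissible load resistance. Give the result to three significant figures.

Output resistance R_th = Ra‖Rb = (180 × 270)/450.0 = 108.0 Ω.
The fractional drop is R_th/(R_th + R_L); requiring this ≤ 0.0750 gives R_L ≥ R_th(1/0.0750 − 1) = 108.0 × 12.33 = 1.33 kΩ.

R_L(min) ≈ 1.33 kΩ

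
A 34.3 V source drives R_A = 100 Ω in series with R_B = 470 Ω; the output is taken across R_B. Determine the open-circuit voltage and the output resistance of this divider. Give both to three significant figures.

V_th = 28.3 V, R_th = 82.5 Ω

V_th is the open-circuit tap voltage: 34.3 × 470/(100 + 470) = 28.3 V.
With the supply zeroed, R_A and R_B appear in parallel from the tap: R_th = R_A‖R_B = (100 × 470)/570.0 = 82.5 Ω.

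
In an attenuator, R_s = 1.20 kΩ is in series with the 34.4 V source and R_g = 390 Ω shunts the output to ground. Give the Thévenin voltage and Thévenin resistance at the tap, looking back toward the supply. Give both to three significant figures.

V_th is the open-circuit tap voltage: 34.4 × 390/(1200 + 390) = 8.44 V.
With the supply zeroed, R_s and R_g appear in parallel from the tap: R_th = R_s‖R_g = (1200 × 390)/1590 = 294 Ω.

V_th = 8.44 V, R_th = 294 Ω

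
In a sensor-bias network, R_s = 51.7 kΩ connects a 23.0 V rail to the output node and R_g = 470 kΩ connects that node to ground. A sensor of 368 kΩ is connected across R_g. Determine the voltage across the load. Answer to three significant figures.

The load sits in parallel with R_g: R_g‖R_L = (470 × 368) / (470 + 368) = 206.4 kΩ.
V_out = 23.0 × 206.4 / (51.7 + 206.4) = 23.0 × 206.4/258.1 = 18.4 V.

V_out ≈ 18.4 V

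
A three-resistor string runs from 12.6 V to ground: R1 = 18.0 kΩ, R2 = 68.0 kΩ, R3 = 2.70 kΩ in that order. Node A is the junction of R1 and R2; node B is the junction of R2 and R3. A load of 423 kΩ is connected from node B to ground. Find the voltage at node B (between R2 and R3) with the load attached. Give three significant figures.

V ≈ 0.381 V

At node B, R3 is in parallel with the load: R3‖R_L = 2.683 kΩ.
Below node A the resistance is R2 + (R3‖R_L) = 70.68 kΩ, so V_A = 12.6 × 70.68/88.68 = 10.04 V.
Then V_B = V_A × (R3‖R_L)/(R2 + R3‖R_L) = 10.04 × 2.683/70.68 = 0.381 V.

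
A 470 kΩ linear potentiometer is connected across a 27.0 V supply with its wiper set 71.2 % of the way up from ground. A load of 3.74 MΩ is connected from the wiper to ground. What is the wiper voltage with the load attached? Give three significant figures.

The wiper splits the pot into (1−α)R = 135.4 kΩ above and αR = 334.6 kΩ below.
Lower section ‖ load = 307.2 kΩ.
V_wiper = 27.0 × 307.2/(135.4 + 307.2) = 18.7 V.

V ≈ 18.7 V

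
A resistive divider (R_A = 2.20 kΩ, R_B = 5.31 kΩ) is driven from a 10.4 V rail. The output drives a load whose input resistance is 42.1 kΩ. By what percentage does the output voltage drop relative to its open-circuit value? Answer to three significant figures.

3.56 %

The divider's output (Thévenin) resistance is R_A‖R_B = 1.556 kΩ.
Fractional drop under load = R_th/(R_th + R_L) = 1.556 / (1.556 + 42.1) = 0.03563.
So the output falls by 3.56 %.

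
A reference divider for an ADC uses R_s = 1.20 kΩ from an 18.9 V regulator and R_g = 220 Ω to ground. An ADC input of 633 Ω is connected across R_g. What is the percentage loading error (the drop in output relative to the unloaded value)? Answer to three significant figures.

22.7 %

Unloaded V = 18.9 × 220/1420 = 2.928 V.
Loaded: R_g‖R_L = 163.3 Ω, giving V = 18.9 × 163.3/1363 = 2.263 V.
Drop = (2.928 − 2.263) / 2.928 = 22.7 %.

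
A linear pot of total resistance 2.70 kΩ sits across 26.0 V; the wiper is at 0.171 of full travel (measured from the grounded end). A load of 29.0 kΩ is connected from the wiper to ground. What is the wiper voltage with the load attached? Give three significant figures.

The wiper splits the pot into (1−α)R = 2238 Ω above and αR = 461.7 Ω below.
Lower section ‖ load = 454.5 Ω.
V_wiper = 26.0 × 454.5/(2238 + 454.5) = 4.39 V.

V ≈ 4.39 V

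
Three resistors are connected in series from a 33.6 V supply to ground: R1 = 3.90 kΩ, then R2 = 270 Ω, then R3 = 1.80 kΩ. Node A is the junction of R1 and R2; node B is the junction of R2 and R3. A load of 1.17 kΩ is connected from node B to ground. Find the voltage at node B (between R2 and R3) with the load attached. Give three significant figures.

V ≈ 4.88 V

At node B, R3 is in parallel with the load: R3‖R_L = 709.1 Ω.
Below node A the resistance is R2 + (R3‖R_L) = 979.1 Ω, so V_A = 33.6 × 979.1/4879 = 6.743 V.
Then V_B = V_A × (R3‖R_L)/(R2 + R3‖R_L) = 6.743 × 709.1/979.1 = 4.88 V.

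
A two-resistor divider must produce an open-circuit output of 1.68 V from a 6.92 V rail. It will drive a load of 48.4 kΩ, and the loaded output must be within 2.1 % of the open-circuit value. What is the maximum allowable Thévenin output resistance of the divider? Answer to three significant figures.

R_th ≤ 1.04 kΩ

Loading drop = R_th/(R_th + R_L) ≤ 0.0210, so R_th ≤ R_L · ε/(1−ε) = 48.4 kΩ × 0.0210/0.9790 = 1.04 kΩ.
(Any R1, R2 with R2/(R1+R2) = 0.243 and R1‖R2 ≤ 1.04 kΩ will meet the spec.)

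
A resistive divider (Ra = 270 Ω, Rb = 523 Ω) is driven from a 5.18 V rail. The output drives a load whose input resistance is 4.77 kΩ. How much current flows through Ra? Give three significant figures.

Rb‖R_L = 471.3 Ω, so the source sees Ra + Rb‖R_L = 741.3 Ω.
I = 5.18 V / 741.3 Ω = 6.99 mA.

I ≈ 6.99 mA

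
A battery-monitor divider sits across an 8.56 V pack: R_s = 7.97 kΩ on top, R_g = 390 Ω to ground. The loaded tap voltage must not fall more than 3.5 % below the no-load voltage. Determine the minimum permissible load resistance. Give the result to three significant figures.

Output resistance R_th = R_s‖R_g = (7970 × 390)/8360 = 371.8 Ω.
The fractional drop is R_th/(R_th + R_L); requiring this ≤ 0.0350 gives R_L ≥ R_th(1/0.0350 − 1) = 371.8 × 27.57 = 10.3 kΩ.

R_L(min) ≈ 10.3 kΩ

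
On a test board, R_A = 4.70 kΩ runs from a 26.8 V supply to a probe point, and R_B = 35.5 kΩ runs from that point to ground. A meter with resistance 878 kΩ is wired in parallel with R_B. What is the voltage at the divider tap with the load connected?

V_out ≈ 23.6 V

The load sits in parallel with R_B: R_B‖R_L = (35.5 × 878) / (35.5 + 878) = 34.12 kΩ.
V_out = 26.8 × 34.12 / (4.70 + 34.12) = 26.8 × 34.12/38.82 = 23.6 V.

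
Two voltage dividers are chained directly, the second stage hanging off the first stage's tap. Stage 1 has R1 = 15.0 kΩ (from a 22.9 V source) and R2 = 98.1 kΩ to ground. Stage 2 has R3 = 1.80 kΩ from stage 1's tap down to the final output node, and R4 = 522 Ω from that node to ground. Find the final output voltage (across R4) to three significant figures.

V_out ≈ 0.676 V

Stage 2 presents R3+R4 = 2322 Ω as a load on stage 1's tap.
Stage 1's lower leg becomes R2‖(R3+R4) = 2268 Ω, so V_mid = 22.9 × 2268/17270 = 3.008 V.
Stage 2 is itself unloaded: V_out = V_mid × R4/(R3+R4) = 3.008 × 522/2322 = 0.676 V.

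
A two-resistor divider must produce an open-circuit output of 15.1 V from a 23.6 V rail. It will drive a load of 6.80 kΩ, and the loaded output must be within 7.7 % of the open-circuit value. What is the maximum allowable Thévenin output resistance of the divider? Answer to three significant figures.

R_th ≤ 567 Ω

Loading drop = R_th/(R_th + R_L) ≤ 0.0770, so R_th ≤ R_L · ε/(1−ε) = 6.80 kΩ × 0.0770/0.9230 = 567 Ω.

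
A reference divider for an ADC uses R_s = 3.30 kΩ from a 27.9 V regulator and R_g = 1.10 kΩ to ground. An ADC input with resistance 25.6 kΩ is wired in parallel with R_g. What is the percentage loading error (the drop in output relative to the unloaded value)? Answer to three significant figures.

3.12 %

The divider's output (Thévenin) resistance is R_s‖R_g = 0.8250 kΩ.
Fractional drop under load = R_th/(R_th + R_L) = 0.8250 / (0.8250 + 25.6) = 0.03122.
So the output falls by 3.12 %.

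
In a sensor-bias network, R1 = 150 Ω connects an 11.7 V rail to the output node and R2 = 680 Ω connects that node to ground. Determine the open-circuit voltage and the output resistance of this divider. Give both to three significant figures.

V_th = 9.59 V, R_th = 123 Ω

V_th is the open-circuit tap voltage: 11.7 × 680/(150 + 680) = 9.59 V.
With the supply zeroed, R1 and R2 appear in parallel from the tap: R_th = R1‖R2 = (150 × 680)/830.0 = 123 Ω.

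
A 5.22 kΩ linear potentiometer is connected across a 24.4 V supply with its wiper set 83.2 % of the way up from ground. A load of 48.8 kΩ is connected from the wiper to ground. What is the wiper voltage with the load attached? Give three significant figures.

The wiper splits the pot into (1−α)R = 877.0 Ω above and αR = 4343 Ω below.
Lower section ‖ load = 3988 Ω.
V_wiper = 24.4 × 3988/(877.0 + 3988) = 20.0 V.

V ≈ 20.0 V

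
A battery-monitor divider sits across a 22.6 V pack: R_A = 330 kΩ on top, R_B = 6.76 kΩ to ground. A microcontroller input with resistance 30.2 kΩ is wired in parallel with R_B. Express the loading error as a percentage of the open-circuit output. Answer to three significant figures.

Unloaded V = 22.6 × 6.76/336.8 = 0.4537 V.
Loaded: R_B‖R_L = 5.524 kΩ, giving V = 22.6 × 5.524/335.5 = 0.3721 V.
Drop = (0.4537 − 0.3721) / 0.4537 = 18.0 %.

18.0 %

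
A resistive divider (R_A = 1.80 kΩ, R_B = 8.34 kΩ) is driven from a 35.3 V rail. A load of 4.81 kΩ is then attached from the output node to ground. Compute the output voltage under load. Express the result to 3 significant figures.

The load sits in parallel with R_B: R_B‖R_L = (8.34 × 4.81) / (8.34 + 4.81) = 3.051 kΩ.
V_out = 35.3 × 3.051 / (1.80 + 3.051) = 35.3 × 3.051/4.851 = 22.2 V.
(Unloaded it would have been 29.0 V.)

V_out ≈ 22.2 V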